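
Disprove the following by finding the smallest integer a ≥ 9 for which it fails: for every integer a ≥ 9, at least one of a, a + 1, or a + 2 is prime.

a = 14

Check each integer a ≥ 9 in order until a, a + 1, a + 2 are all composite.
For a = 9, 10, 11, 12, 13 the conclusion holds.
a = 14: 14 = 2 × 7; 15 = 3 × 5; 16 = 2 × 8 — all composite.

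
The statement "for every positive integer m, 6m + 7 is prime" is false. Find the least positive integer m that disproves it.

m = 1: 6m + 7 = 13, prime.
m = 2: 6m + 7 = 19, prime.
m = 3: 6m + 7 = 25 = 5 × 5, composite.

m = 3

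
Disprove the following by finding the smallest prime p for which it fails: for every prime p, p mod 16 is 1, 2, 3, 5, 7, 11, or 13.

p = 31

A counterexample is any prime p such that the claim fails; we check each in order.
The first 10 eligible values, up to p = 29, all satisfy the conclusion.
p = 31: 31 mod 16 = 15 — not in {1, 2, 3, 5, 7, 11, 13}.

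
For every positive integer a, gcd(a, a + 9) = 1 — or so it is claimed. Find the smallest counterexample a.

a = 1: gcd(1, 10) = 1.
a = 2: gcd(2, 11) = 1.
a = 3: gcd(3, 12) = 3.

a = 3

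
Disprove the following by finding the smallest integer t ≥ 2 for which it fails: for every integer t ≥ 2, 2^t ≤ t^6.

For t = 2, 3, 4, 5, …, 27, 28, 29 the conclusion holds.
t = 30: 2^t = 1073741824 and t^6 = 729000000, so 1073741824 > 729000000.
Thus t = 30 disproves the claim, and no smaller t works.

t = 30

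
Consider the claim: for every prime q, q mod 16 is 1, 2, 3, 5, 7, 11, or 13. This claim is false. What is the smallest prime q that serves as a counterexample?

q = 31

Check each prime q in order until the claim fails.
The first 10 eligible values, up to q = 29, all satisfy the conclusion.
q = 31: 31 mod 16 = 15 — not in {1, 2, 3, 5, 7, 11, 13}.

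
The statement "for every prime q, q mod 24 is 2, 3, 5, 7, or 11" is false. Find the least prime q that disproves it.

q = 2: 2 mod 24 = 2.
q = 3: 3 mod 24 = 3.
q = 5: 5 mod 24 = 5.
q = 7: 7 mod 24 = 7.
q = 11: 11 mod 24 = 11.
q = 13: 13 mod 24 = 13 — not in {2, 3, 5, 7, 11}.
Thus q = 13 disproves the claim, and no smaller q works.

q = 13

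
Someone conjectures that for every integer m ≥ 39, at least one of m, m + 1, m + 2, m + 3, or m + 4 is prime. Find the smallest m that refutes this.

m = 48

We need the least integer m ≥ 39 for which m, m + 1, m + 2, m + 3, m + 4 are all composite.
The first 9 eligible values, up to m = 47, all satisfy the conclusion.
m = 48: 48 = 2 × 24; 49 = 7 × 7; 50 = 2 × 25; 51 = 3 × 17; 52 = 2 × 26 — all composite.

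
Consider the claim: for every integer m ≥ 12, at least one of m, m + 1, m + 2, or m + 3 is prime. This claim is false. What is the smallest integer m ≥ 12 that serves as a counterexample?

A counterexample is any integer m ≥ 12 such that m, m + 1, m + 2, m + 3 are all composite; we check each in order.
The first 12 eligible values, up to m = 23, all satisfy the conclusion.
m = 24: 24 = 2 × 12; 25 = 5 × 5; 26 = 2 × 13; 27 = 3 × 9 — all composite.
Hence m = 24 is a counterexample.

m = 24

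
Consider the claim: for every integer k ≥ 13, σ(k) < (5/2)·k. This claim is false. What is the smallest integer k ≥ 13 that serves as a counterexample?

k = 24

A counterexample is any integer k ≥ 13 such that the claim fails; we check each in order.
The first 11 eligible values, up to k = 23, all satisfy the conclusion.
k = 24: σ(24) = 60; 60 ≥ 60.
So k = 24 is the smallest counterexample.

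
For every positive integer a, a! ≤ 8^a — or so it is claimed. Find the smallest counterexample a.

a = 20

Check each positive integer a in order until a! > 8^a.
The first 19 eligible values, up to a = 19, all satisfy the conclusion.
a = 20: a! = 2432902008176640000 and 8^a = 1152921504606846976, so 2432902008176640000 > 1152921504606846976.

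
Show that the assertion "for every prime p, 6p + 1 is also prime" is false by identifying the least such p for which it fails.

p = 19

We need the least prime p for which 6p + 1 is not prime.
For p = 2, 3, 5, 7, 11, 13, 17 the conclusion holds.
p = 19: 6p + 1 = 115 = 5 × 23, not prime.
Thus p = 19 disproves the claim, and no smaller p works.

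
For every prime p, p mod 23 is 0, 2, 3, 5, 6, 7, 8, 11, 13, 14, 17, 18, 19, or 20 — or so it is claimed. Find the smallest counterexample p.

p = 47

We need the least prime p for which the claim fails.
For p = 2, 3, 5, 7, …, 37, 41, 43 the conclusion holds.
p = 47: 47 mod 23 = 1 — not in {0, 2, 3, 5, 6, 7, 8, 11, 13, 14, 17, 18, 19, 20}.
Hence p = 47 is a counterexample.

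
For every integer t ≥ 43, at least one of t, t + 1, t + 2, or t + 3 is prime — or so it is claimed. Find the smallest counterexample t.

We need the least integer t ≥ 43 for which t, t + 1, t + 2, t + 3 are all composite.
The first 5 eligible values, up to t = 47, all satisfy the conclusion.
t = 48: 48 = 2 × 24; 49 = 7 × 7; 50 = 2 × 25; 51 = 3 × 17 — all composite.
So t = 48 is the smallest counterexample.

t = 48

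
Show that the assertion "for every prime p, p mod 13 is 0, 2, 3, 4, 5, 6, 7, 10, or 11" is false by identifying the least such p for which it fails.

We need the least prime p for which the claim fails.
For p = 2, 3, 5, 7, …, 37, 41, 43 the conclusion holds.
p = 47: 47 mod 13 = 8 — not in {0, 2, 3, 4, 5, 6, 7, 10, 11}.
Thus p = 47 disproves the claim, and no smaller p works.

p = 47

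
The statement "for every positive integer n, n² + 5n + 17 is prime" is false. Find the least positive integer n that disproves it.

Check each positive integer n in order until n² + 5n + 17 is not prime.
For n = 1, 2, 3, 4, 5, 6, 7 the conclusion holds.
n = 8: n² + 5n + 17 = 121 = 11 × 11, composite.
Hence n = 8 is a counterexample.

n = 8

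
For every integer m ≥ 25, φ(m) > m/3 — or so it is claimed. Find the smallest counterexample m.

Check each integer m ≥ 25 in order until the claim fails.
The first 5 eligible values, up to m = 29, all satisfy the conclusion.
m = 30: φ(30) = 8 and 30/3 = 10, so φ(30) ≤ 30/3.
So m = 30 is the smallest counterexample.

m = 30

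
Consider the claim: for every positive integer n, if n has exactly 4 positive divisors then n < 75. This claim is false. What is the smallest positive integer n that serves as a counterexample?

A counterexample is any positive integer n such that n has exactly 4 positive divisors but the claim fails; we check each in order.
The first 23 eligible values, up to n = 74, all satisfy the conclusion.
n = 77: τ(77) = 4; 77 ≥ 75.
Thus n = 77 disproves the claim, and no smaller n works.

n = 77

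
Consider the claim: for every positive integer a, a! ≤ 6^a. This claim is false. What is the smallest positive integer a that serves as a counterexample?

A counterexample is any positive integer a such that a! > 6^a; we check each in order.
For a = 1, 2, 3, 4, …, 11, 12, 13 the conclusion holds.
a = 14: a! = 87178291200 and 6^a = 78364164096, so 87178291200 > 78364164096.

a = 14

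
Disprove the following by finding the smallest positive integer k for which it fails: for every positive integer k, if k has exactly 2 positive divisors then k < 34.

For k = 2, 3, 5, 7, …, 23, 29, 31 the conclusion holds.
k = 37: τ(37) = 2; 37 ≥ 34.
Thus k = 37 disproves the claim, and no smaller k works.

k = 37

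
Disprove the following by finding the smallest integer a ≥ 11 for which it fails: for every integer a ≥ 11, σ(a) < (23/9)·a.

A counterexample is any integer a ≥ 11 such that the claim fails; we check each in order.
For a = 11, 12, 13, 14, …, 45, 46, 47 the conclusion holds.
a = 48: σ(48) = 124; 124 ≥ 368/3.
So a = 48 is the smallest counterexample.

a = 48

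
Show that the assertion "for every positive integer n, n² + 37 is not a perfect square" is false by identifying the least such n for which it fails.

The first 17 eligible values, up to n = 17, all satisfy the conclusion.
n = 18: 18² + 37 = 361 = 19², a perfect square.

n = 18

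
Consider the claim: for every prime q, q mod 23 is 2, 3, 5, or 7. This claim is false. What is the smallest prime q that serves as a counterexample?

q = 11

We need the least prime q for which the claim fails.
For q = 2, 3, 5, 7 the conclusion holds.
q = 11: 11 mod 23 = 11 — not in {2, 3, 5, 7}.
Hence q = 11 is a counterexample.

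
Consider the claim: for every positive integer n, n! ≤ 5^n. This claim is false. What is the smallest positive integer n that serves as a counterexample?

For n = 1, 2, 3, 4, …, 9, 10, 11 the conclusion holds.
n = 12: n! = 479001600 and 5^n = 244140625, so 479001600 > 244140625.
Hence n = 12 is a counterexample.

n = 12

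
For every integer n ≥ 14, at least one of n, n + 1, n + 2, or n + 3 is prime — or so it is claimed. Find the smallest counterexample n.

A counterexample is any integer n ≥ 14 such that n, n + 1, n + 2, n + 3 are all composite; we check each in order.
For n = 14, 15, 16, 17, 18, 19, 20, 21, 22, 23 the conclusion holds.
n = 24: 24 = 2 × 12; 25 = 5 × 5; 26 = 2 × 13; 27 = 3 × 9 — all composite.
So n = 24 is the smallest counterexample.

n = 24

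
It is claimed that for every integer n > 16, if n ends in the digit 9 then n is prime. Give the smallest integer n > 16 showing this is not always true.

n = 39

We need the least integer n > 16 for which n ends in the digit 9 but n is not prime.
n = 19: 19 ends in 9 and is prime.
n = 29: 29 ends in 9 and is prime.
n = 39: 39 ends in 9; 39 = 3 × 13, composite.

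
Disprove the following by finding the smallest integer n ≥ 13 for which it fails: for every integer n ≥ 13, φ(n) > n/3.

n = 18

We need the least integer n ≥ 13 for which the claim fails.
For n = 13, 14, 15, 16, 17 the conclusion holds.
n = 18: φ(18) = 6 and 18/3 = 6, so φ(18) ≤ 18/3.
Hence n = 18 is a counterexample.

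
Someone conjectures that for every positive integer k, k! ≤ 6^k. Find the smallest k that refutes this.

k = 14

A counterexample is any positive integer k such that k! > 6^k; we check each in order.
For k = 1, 2, 3, 4, …, 11, 12, 13 the conclusion holds.
k = 14: k! = 87178291200 and 6^k = 78364164096, so 87178291200 > 78364164096.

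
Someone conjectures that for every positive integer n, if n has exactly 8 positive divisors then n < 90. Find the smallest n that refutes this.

The first 10 eligible values, up to n = 88, all satisfy the conclusion.
n = 102: τ(102) = 8; 102 ≥ 90.

n = 102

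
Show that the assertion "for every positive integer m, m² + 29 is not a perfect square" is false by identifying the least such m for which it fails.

m = 14

For m = 1, 2, 3, 4, …, 11, 12, 13 the conclusion holds.
m = 14: 14² + 29 = 225 = 15², a perfect square.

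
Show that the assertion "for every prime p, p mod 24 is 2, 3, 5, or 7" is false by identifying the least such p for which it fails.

p = 11

Check each prime p in order until the claim fails.
For p = 2, 3, 5, 7 the conclusion holds.
p = 11: 11 mod 24 = 11 — not in {2, 3, 5, 7}.
Thus p = 11 disproves the claim, and no smaller p works.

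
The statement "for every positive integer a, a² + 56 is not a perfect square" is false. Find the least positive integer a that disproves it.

a = 5

We need the least positive integer a for which a² + 56 is a perfect square.
For a = 1, 2, 3, 4 the conclusion holds.
a = 5: 5² + 56 = 81 = 9², a perfect square.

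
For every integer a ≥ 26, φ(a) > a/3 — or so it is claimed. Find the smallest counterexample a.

The first 4 eligible values, up to a = 29, all satisfy the conclusion.
a = 30: φ(30) = 8 and 30/3 = 10, so φ(30) ≤ 30/3.

a = 30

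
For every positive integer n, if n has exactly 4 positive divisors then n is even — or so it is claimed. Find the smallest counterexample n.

n = 15

The first 4 eligible values, up to n = 14, all satisfy the conclusion.
n = 15: divisors of 15: 1, 3, 5, 15; 15 is odd.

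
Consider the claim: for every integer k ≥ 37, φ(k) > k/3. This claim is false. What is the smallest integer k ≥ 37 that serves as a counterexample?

k = 42

Check each integer k ≥ 37 in order until the claim fails.
k = 37: φ(37) = 36 and 37/3 = 37/3, so φ(37) > 37/3.
k = 38: φ(38) = 18 and 38/3 = 38/3, so φ(38) > 38/3.
k = 39: φ(39) = 24 and 39/3 = 13, so φ(39) > 39/3.
k = 40: φ(40) = 16 and 40/3 = 40/3, so φ(40) > 40/3.
k = 41: φ(41) = 40 and 41/3 = 41/3, so φ(41) > 41/3.
k = 42: φ(42) = 12 and 42/3 = 14, so φ(42) ≤ 42/3.
Thus k = 42 disproves the claim, and no smaller k works.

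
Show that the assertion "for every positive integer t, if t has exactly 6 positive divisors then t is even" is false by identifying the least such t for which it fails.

Check each positive integer t in order until t has exactly 6 positive divisors but t is odd.
t = 12: divisors of 12: 1, 2, 3, 4, 6, 12; 12 is even.
t = 18: divisors of 18: 1, 2, 3, 6, 9, 18; 18 is even.
t = 20: divisors of 20: 1, 2, 4, 5, 10, 20; 20 is even.
t = 28: divisors of 28: 1, 2, 4, 7, 14, 28; 28 is even.
t = 32: divisors of 32: 1, 2, 4, 8, 16, 32; 32 is even.
t = 44: divisors of 44: 1, 2, 4, 11, 22, 44; 44 is even.
t = 45: divisors of 45: 1, 3, 5, 9, 15, 45; 45 is odd.
Hence t = 45 is a counterexample.

t = 45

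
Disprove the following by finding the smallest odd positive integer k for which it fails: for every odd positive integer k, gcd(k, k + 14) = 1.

k = 7

For k = 1, 3, 5 the conclusion holds.
k = 7: gcd(7, 21) = 7.
Hence k = 7 is a counterexample.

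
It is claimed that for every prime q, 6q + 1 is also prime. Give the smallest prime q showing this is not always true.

q = 19

We need the least prime q for which 6q + 1 is not prime.
q = 2: 6q + 1 = 13, prime.
q = 3: 6q + 1 = 19, prime.
q = 5: 6q + 1 = 31, prime.
q = 7: 6q + 1 = 43, prime.
q = 11: 6q + 1 = 67, prime.
q = 13: 6q + 1 = 79, prime.
q = 17: 6q + 1 = 103, prime.
q = 19: 6q + 1 = 115 = 5 × 23, not prime.
So q = 19 is the smallest counterexample.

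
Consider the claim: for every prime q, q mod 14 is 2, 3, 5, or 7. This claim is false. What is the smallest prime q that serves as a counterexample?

q = 11

We need the least prime q for which the claim fails.
The first 4 eligible values, up to q = 7, all satisfy the conclusion.
q = 11: 11 mod 14 = 11 — not in {2, 3, 5, 7}.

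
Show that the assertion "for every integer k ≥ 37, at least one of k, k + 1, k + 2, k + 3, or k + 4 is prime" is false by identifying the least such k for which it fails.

k = 48

For k = 37, 38, 39, 40, …, 45, 46, 47 the conclusion holds.
k = 48: 48 = 2 × 24; 49 = 7 × 7; 50 = 2 × 25; 51 = 3 × 17; 52 = 2 × 26 — all composite.
Hence k = 48 is a counterexample.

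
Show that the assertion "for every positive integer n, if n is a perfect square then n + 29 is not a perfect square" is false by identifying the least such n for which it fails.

n = 196

For n = 1, 4, 9, 16, …, 121, 144, 169 the conclusion holds.
n = 196: 196 = 14² and 196 + 29 = 225 = 15².
So n = 196 is the smallest counterexample.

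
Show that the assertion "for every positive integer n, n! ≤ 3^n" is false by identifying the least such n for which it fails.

n = 7

A counterexample is any positive integer n such that n! > 3^n; we check each in order.
For n = 1, 2, 3, 4, 5, 6 the conclusion holds.
n = 7: n! = 5040 and 3^n = 2187, so 5040 > 2187.
Hence n = 7 is a counterexample.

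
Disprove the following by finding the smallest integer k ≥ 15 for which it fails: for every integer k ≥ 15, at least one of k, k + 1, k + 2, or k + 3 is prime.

k = 24

For k = 15, 16, 17, 18, 19, 20, 21, 22, 23 the conclusion holds.
k = 24: 24 = 2 × 12; 25 = 5 × 5; 26 = 2 × 13; 27 = 3 × 9 — all composite.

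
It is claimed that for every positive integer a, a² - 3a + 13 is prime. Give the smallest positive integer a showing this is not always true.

For a = 1, 2, 3, 4, …, 9, 10, 11 the conclusion holds.
a = 12: a² - 3a + 13 = 121 = 11 × 11, composite.

a = 12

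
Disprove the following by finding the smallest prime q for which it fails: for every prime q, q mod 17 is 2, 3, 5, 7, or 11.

We need the least prime q for which the claim fails.
The first 5 eligible values, up to q = 11, all satisfy the conclusion.
q = 13: 13 mod 17 = 13 — not in {2, 3, 5, 7, 11}.
Thus q = 13 disproves the claim, and no smaller q works.

q = 13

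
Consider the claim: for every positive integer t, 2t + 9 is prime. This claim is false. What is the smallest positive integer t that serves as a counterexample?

t = 3

Check each positive integer t in order until 2t + 9 is not prime.
t = 1: 2t + 9 = 11, prime.
t = 2: 2t + 9 = 13, prime.
t = 3: 2t + 9 = 15 = 3 × 5, composite.
So t = 3 is the smallest counterexample.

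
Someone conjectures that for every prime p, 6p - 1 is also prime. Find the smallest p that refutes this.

p = 11

The first 4 eligible values, up to p = 7, all satisfy the conclusion.
p = 11: 6p - 1 = 65 = 5 × 13, not prime.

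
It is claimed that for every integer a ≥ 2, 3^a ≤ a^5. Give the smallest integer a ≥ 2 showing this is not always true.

a = 11

For a = 2, 3, 4, 5, 6, 7, 8, 9, 10 the conclusion holds.
a = 11: 3^a = 177147 and a^5 = 161051, so 177147 > 161051.
Hence a = 11 is a counterexample.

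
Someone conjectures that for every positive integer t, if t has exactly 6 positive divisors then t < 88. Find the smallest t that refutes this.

t = 92

We need the least positive integer t for which t has exactly 6 positive divisors but the claim fails.
The first 13 eligible values, up to t = 76, all satisfy the conclusion.
t = 92: τ(92) = 6; 92 ≥ 88.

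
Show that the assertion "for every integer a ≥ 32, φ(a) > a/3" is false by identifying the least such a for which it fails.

a = 36

Check each integer a ≥ 32 in order until the claim fails.
For a = 32, 33, 34, 35 the conclusion holds.
a = 36: φ(36) = 12 and 36/3 = 12, so φ(36) ≤ 36/3.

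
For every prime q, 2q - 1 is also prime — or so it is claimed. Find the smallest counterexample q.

q = 5

q = 2: 2q - 1 = 3, prime.
q = 3: 2q - 1 = 5, prime.
q = 5: 2q - 1 = 9 = 3 × 3, not prime.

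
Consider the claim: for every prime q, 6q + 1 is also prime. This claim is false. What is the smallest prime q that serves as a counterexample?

q = 19

We need the least prime q for which 6q + 1 is not prime.
The first 7 eligible values, up to q = 17, all satisfy the conclusion.
q = 19: 6q + 1 = 115 = 5 × 23, not prime.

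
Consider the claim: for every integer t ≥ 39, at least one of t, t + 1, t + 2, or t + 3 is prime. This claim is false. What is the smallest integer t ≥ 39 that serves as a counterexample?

t = 48

We need the least integer t ≥ 39 for which t, t + 1, t + 2, t + 3 are all composite.
For t = 39, 40, 41, 42, 43, 44, 45, 46, 47 the conclusion holds.
t = 48: 48 = 2 × 24; 49 = 7 × 7; 50 = 2 × 25; 51 = 3 × 17 — all composite.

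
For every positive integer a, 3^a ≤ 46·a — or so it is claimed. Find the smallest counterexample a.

a = 5

We need the least positive integer a for which 3^a > 46·a.
a = 1: 3^a = 3 and 46·a = 46, so 3 ≤ 46.
a = 2: 3^a = 9 and 46·a = 92, so 9 ≤ 92.
a = 3: 3^a = 27 and 46·a = 138, so 27 ≤ 138.
a = 4: 3^a = 81 and 46·a = 184, so 81 ≤ 184.
a = 5: 3^a = 243 and 46·a = 230, so 243 > 230.
So a = 5 is the smallest counterexample.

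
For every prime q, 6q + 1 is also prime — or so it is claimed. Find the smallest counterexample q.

Check each prime q in order until 6q + 1 is not prime.
q = 2: 6q + 1 = 13, prime.
q = 3: 6q + 1 = 19, prime.
q = 5: 6q + 1 = 31, prime.
q = 7: 6q + 1 = 43, prime.
q = 11: 6q + 1 = 67, prime.
q = 13: 6q + 1 = 79, prime.
q = 17: 6q + 1 = 103, prime.
q = 19: 6q + 1 = 115 = 5 × 23, not prime.

q = 19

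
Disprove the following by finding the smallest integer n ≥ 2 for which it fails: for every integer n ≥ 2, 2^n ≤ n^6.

A counterexample is any integer n ≥ 2 such that 2^n > n^6; we check each in order.
For n = 2, 3, 4, 5, …, 27, 28, 29 the conclusion holds.
n = 30: 2^n = 1073741824 and n^6 = 729000000, so 1073741824 > 729000000.
Thus n = 30 disproves the claim, and no smaller n works.

n = 30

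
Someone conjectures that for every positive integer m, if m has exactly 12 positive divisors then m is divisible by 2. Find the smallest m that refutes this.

m = 315

For m = 60, 72, 84, 90, …, 294, 306, 308 the conclusion holds.
m = 315: τ(315) = 12; 315 mod 2 = 1.
Hence m = 315 is a counterexample.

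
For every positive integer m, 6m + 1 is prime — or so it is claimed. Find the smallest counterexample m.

m = 1: 6m + 1 = 7, prime.
m = 2: 6m + 1 = 13, prime.
m = 3: 6m + 1 = 19, prime.
m = 4: 6m + 1 = 25 = 5 × 5, composite.

m = 4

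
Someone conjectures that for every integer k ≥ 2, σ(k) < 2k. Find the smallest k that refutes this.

k = 2: σ(2) = 3; 3 < 4.
k = 3: σ(3) = 4; 4 < 6.
k = 4: σ(4) = 7; 7 < 8.
k = 5: σ(5) = 6; 6 < 10.
k = 6: σ(6) = 12; 12 ≥ 12.
Thus k = 6 disproves the claim, and no smaller k works.

k = 6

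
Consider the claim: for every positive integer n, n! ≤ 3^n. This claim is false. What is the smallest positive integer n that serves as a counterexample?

A counterexample is any positive integer n such that n! > 3^n; we check each in order.
For n = 1, 2, 3, 4, 5, 6 the conclusion holds.
n = 7: n! = 5040 and 3^n = 2187, so 5040 > 2187.

n = 7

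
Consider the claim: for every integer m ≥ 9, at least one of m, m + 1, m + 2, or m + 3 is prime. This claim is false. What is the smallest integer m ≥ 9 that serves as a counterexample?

m = 24

A counterexample is any integer m ≥ 9 such that m, m + 1, m + 2, m + 3 are all composite; we check each in order.
For m = 9, 10, 11, 12, …, 21, 22, 23 the conclusion holds.
m = 24: 24 = 2 × 12; 25 = 5 × 5; 26 = 2 × 13; 27 = 3 × 9 — all composite.
Thus m = 24 disproves the claim, and no smaller m works.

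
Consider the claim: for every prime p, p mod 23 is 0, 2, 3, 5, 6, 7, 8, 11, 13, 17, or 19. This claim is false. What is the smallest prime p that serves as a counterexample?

Check each prime p in order until the claim fails.
The first 11 eligible values, up to p = 31, all satisfy the conclusion.
p = 37: 37 mod 23 = 14 — not in {0, 2, 3, 5, 6, 7, 8, 11, 13, 17, 19}.
So p = 37 is the smallest counterexample.

p = 37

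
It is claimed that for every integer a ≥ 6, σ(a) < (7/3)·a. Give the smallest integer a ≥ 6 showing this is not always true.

a = 12

a = 6: σ(6) = 12; 12 < 14.
a = 7: σ(7) = 8; 8 < 49/3.
a = 8: σ(8) = 15; 15 < 56/3.
a = 9: σ(9) = 13; 13 < 21.
a = 10: σ(10) = 18; 18 < 70/3.
a = 11: σ(11) = 12; 12 < 77/3.
a = 12: σ(12) = 28; 28 ≥ 28.
So a = 12 is the smallest counterexample.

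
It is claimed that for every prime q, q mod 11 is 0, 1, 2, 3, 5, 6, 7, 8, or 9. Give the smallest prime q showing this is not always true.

A counterexample is any prime q such that the claim fails; we check each in order.
For q = 2, 3, 5, 7, …, 23, 29, 31 the conclusion holds.
q = 37: 37 mod 11 = 4 — not in {0, 1, 2, 3, 5, 6, 7, 8, 9}.
Thus q = 37 disproves the claim, and no smaller q works.

q = 37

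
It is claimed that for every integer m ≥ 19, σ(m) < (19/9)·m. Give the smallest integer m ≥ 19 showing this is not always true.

m = 24

A counterexample is any integer m ≥ 19 such that the claim fails; we check each in order.
For m = 19, 20, 21, 22, 23 the conclusion holds.
m = 24: σ(24) = 60; 60 ≥ 152/3.
Hence m = 24 is a counterexample.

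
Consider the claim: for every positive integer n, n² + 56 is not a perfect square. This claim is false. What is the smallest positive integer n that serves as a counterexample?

The first 4 eligible values, up to n = 4, all satisfy the conclusion.
n = 5: 5² + 56 = 81 = 9², a perfect square.

n = 5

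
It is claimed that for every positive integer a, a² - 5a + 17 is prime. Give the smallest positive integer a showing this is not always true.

a = 13

For a = 1, 2, 3, 4, …, 10, 11, 12 the conclusion holds.
a = 13: a² - 5a + 17 = 121 = 11 × 11, composite.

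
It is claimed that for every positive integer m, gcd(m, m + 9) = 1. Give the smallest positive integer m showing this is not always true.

Check each positive integer m in order until gcd(m, m + 9) > 1.
For m = 1, 2 the conclusion holds.
m = 3: gcd(3, 12) = 3.
Thus m = 3 disproves the claim, and no smaller m works.

m = 3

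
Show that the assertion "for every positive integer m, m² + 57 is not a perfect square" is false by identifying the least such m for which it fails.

m = 8

The first 7 eligible values, up to m = 7, all satisfy the conclusion.
m = 8: 8² + 57 = 121 = 11², a perfect square.
Hence m = 8 is a counterexample.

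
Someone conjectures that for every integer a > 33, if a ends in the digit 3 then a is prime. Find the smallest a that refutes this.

a = 43: 43 ends in 3 and is prime.
a = 53: 53 ends in 3 and is prime.
a = 63: 63 ends in 3; 63 = 3 × 21, composite.

a = 63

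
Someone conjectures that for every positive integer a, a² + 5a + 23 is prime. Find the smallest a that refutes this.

For a = 1, 2, 3, 4, …, 11, 12, 13 the conclusion holds.
a = 14: a² + 5a + 23 = 289 = 17 × 17, composite.

a = 14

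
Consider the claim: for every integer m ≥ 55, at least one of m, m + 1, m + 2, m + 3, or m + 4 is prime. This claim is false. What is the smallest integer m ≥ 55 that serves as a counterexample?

The first 7 eligible values, up to m = 61, all satisfy the conclusion.
m = 62: 62 = 2 × 31; 63 = 3 × 21; 64 = 2 × 32; 65 = 5 × 13; 66 = 2 × 33 — all composite.
Hence m = 62 is a counterexample.

m = 62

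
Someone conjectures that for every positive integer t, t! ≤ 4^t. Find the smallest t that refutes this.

t = 9

A counterexample is any positive integer t such that t! > 4^t; we check each in order.
The first 8 eligible values, up to t = 8, all satisfy the conclusion.
t = 9: t! = 362880 and 4^t = 262144, so 362880 > 262144.
So t = 9 is the smallest counterexample.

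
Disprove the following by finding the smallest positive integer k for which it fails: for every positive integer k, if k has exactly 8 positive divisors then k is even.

We need the least positive integer k for which k has exactly 8 positive divisors but k is odd.
For k = 24, 30, 40, 42, …, 88, 102, 104 the conclusion holds.
k = 105: divisors of 105: 1, 3, 5, 7, 15, 21, 35, 105; 105 is odd.

k = 105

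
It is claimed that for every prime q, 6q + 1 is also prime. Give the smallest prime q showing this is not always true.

q = 19

For q = 2, 3, 5, 7, 11, 13, 17 the conclusion holds.
q = 19: 6q + 1 = 115 = 5 × 23, not prime.
Hence q = 19 is a counterexample.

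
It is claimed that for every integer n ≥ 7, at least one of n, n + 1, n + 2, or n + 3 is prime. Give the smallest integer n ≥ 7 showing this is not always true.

A counterexample is any integer n ≥ 7 such that n, n + 1, n + 2, n + 3 are all composite; we check each in order.
The first 17 eligible values, up to n = 23, all satisfy the conclusion.
n = 24: 24 = 2 × 12; 25 = 5 × 5; 26 = 2 × 13; 27 = 3 × 9 — all composite.

n = 24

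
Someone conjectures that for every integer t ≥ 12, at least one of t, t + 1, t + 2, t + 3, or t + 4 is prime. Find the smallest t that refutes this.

t = 24

For t = 12, 13, 14, 15, …, 21, 22, 23 the conclusion holds.
t = 24: 24 = 2 × 12; 25 = 5 × 5; 26 = 2 × 13; 27 = 3 × 9; 28 = 2 × 14 — all composite.
So t = 24 is the smallest counterexample.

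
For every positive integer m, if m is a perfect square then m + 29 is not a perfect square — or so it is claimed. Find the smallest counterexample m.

m = 196

A counterexample is any positive integer m such that m is a perfect square but m + 29 is a perfect square; we check each in order.
The first 13 eligible values, up to m = 169, all satisfy the conclusion.
m = 196: 196 = 14² and 196 + 29 = 225 = 15².
Hence m = 196 is a counterexample.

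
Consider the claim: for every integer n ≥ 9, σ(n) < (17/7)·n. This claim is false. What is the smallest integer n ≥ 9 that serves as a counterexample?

n = 24

A counterexample is any integer n ≥ 9 such that the claim fails; we check each in order.
For n = 9, 10, 11, 12, …, 21, 22, 23 the conclusion holds.
n = 24: σ(24) = 60; 60 ≥ 408/7.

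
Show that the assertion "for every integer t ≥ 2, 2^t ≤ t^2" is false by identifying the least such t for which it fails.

t = 5

A counterexample is any integer t ≥ 2 such that 2^t > t^2; we check each in order.
For t = 2, 3, 4 the conclusion holds.
t = 5: 2^t = 32 and t^2 = 25, so 32 > 25.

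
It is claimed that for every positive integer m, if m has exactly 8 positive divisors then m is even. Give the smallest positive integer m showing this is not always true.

A counterexample is any positive integer m such that m has exactly 8 positive divisors but m is odd; we check each in order.
For m = 24, 30, 40, 42, …, 88, 102, 104 the conclusion holds.
m = 105: divisors of 105: 1, 3, 5, 7, 15, 21, 35, 105; 105 is odd.

m = 105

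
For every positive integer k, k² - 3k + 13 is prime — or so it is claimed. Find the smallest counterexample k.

Check each positive integer k in order until k² - 3k + 13 is not prime.
The first 11 eligible values, up to k = 11, all satisfy the conclusion.
k = 12: k² - 3k + 13 = 121 = 11 × 11, composite.

k = 12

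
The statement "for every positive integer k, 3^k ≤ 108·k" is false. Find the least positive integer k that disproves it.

k = 6

The first 5 eligible values, up to k = 5, all satisfy the conclusion.
k = 6: 3^k = 729 and 108·k = 648, so 729 > 648.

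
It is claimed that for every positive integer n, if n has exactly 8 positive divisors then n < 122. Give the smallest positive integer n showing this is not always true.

The first 15 eligible values, up to n = 114, all satisfy the conclusion.
n = 128: τ(128) = 8; 128 ≥ 122.

n = 128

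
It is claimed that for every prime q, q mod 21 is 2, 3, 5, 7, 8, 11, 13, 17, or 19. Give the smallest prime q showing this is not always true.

q = 31

The first 10 eligible values, up to q = 29, all satisfy the conclusion.
q = 31: 31 mod 21 = 10 — not in {2, 3, 5, 7, 8, 11, 13, 17, 19}.
Hence q = 31 is a counterexample.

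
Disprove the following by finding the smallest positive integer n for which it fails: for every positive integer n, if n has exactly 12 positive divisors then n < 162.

n = 198

For n = 60, 72, 84, 90, …, 150, 156, 160 the conclusion holds.
n = 198: τ(198) = 12; 198 ≥ 162.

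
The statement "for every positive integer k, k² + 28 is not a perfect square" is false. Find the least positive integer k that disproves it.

k = 1: 1² + 28 = 29, not a perfect square.
k = 2: 2² + 28 = 32, not a perfect square.
k = 3: 3² + 28 = 37, not a perfect square.
k = 4: 4² + 28 = 44, not a perfect square.
k = 5: 5² + 28 = 53, not a perfect square.
k = 6: 6² + 28 = 64 = 8², a perfect square.
Thus k = 6 disproves the claim, and no smaller k works.

k = 6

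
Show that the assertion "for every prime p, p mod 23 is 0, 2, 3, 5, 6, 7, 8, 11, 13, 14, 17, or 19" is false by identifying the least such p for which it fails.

The first 12 eligible values, up to p = 37, all satisfy the conclusion.
p = 41: 41 mod 23 = 18 — not in {0, 2, 3, 5, 6, 7, 8, 11, 13, 14, 17, 19}.
Hence p = 41 is a counterexample.

p = 41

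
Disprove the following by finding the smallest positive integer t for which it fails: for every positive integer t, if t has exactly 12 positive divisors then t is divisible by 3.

t = 140

t = 60: τ(60) = 12; 60 mod 3 = 0.
t = 72: τ(72) = 12; 72 mod 3 = 0.
t = 84: τ(84) = 12; 84 mod 3 = 0.
t = 90: τ(90) = 12; 90 mod 3 = 0.
t = 96: τ(96) = 12; 96 mod 3 = 0.
t = 108: τ(108) = 12; 108 mod 3 = 0.
t = 126: τ(126) = 12; 126 mod 3 = 0.
t = 132: τ(132) = 12; 132 mod 3 = 0.
t = 140: τ(140) = 12; 140 mod 3 = 2.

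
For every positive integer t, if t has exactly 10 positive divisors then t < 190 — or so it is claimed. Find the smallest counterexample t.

Check each positive integer t in order until t has exactly 10 positive divisors but the claim fails.
The first 5 eligible values, up to t = 176, all satisfy the conclusion.
t = 208: τ(208) = 10; 208 ≥ 190.
Thus t = 208 disproves the claim, and no smaller t works.

t = 208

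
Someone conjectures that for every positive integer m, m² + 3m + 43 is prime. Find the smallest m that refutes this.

m = 39

A counterexample is any positive integer m such that m² + 3m + 43 is not prime; we check each in order.
For m = 1, 2, 3, 4, …, 36, 37, 38 the conclusion holds.
m = 39: m² + 3m + 43 = 1681 = 41 × 41, composite.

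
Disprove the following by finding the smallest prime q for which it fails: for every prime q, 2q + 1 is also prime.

q = 2: 2q + 1 = 5, prime.
q = 3: 2q + 1 = 7, prime.
q = 5: 2q + 1 = 11, prime.
q = 7: 2q + 1 = 15 = 3 × 5, not prime.
Hence q = 7 is a counterexample.

q = 7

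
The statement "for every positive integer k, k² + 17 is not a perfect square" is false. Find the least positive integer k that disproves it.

k = 8

A counterexample is any positive integer k such that k² + 17 is a perfect square; we check each in order.
k = 1: 1² + 17 = 18, not a perfect square.
k = 2: 2² + 17 = 21, not a perfect square.
k = 3: 3² + 17 = 26, not a perfect square.
k = 4: 4² + 17 = 33, not a perfect square.
k = 5: 5² + 17 = 42, not a perfect square.
k = 6: 6² + 17 = 53, not a perfect square.
k = 7: 7² + 17 = 66, not a perfect square.
k = 8: 8² + 17 = 81 = 9², a perfect square.
Thus k = 8 disproves the claim, and no smaller k works.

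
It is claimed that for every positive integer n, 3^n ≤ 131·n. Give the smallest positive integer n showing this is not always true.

n = 7

For n = 1, 2, 3, 4, 5, 6 the conclusion holds.
n = 7: 3^n = 2187 and 131·n = 917, so 2187 > 917.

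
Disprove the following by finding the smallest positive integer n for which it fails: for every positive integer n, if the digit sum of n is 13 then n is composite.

We need the least positive integer n for which the digit sum of n is 13 but n is prime.
For n = 49, 58 the conclusion holds.
n = 67: digit sum 13; 67 is prime, not composite.

n = 67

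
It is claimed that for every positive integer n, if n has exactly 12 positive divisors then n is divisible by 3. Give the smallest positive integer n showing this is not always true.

n = 140

Check each positive integer n in order until n has exactly 12 positive divisors but n is not divisible by 3.
n = 60: τ(60) = 12; 60 mod 3 = 0.
n = 72: τ(72) = 12; 72 mod 3 = 0.
n = 84: τ(84) = 12; 84 mod 3 = 0.
n = 90: τ(90) = 12; 90 mod 3 = 0.
n = 96: τ(96) = 12; 96 mod 3 = 0.
n = 108: τ(108) = 12; 108 mod 3 = 0.
n = 126: τ(126) = 12; 126 mod 3 = 0.
n = 132: τ(132) = 12; 132 mod 3 = 0.
n = 140: τ(140) = 12; 140 mod 3 = 2.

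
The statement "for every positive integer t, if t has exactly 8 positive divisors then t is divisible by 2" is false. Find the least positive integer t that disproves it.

t = 105

For t = 24, 30, 40, 42, …, 88, 102, 104 the conclusion holds.
t = 105: τ(105) = 8; 105 mod 2 = 1.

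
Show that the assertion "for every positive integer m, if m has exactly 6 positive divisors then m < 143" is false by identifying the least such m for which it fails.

For m = 12, 18, 20, 28, …, 116, 117, 124 the conclusion holds.
m = 147: τ(147) = 6; 147 ≥ 143.

m = 147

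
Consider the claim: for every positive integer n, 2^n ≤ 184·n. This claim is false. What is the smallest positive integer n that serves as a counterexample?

n = 11

We need the least positive integer n for which 2^n > 184·n.
For n = 1, 2, 3, 4, 5, 6, 7, 8, 9, 10 the conclusion holds.
n = 11: 2^n = 2048 and 184·n = 2024, so 2048 > 2024.
So n = 11 is the smallest counterexample.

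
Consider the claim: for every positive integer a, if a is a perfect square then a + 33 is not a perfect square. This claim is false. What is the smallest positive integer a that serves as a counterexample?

We need the least positive integer a for which a is a perfect square but a + 33 is a perfect square.
For a = 1, 4, 9 the conclusion holds.
a = 16: 16 = 4² and 16 + 33 = 49 = 7².

a = 16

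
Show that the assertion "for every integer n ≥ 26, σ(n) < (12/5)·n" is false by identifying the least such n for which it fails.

n = 30

A counterexample is any integer n ≥ 26 such that the claim fails; we check each in order.
n = 26: σ(26) = 42; 42 < 312/5.
n = 27: σ(27) = 40; 40 < 324/5.
n = 28: σ(28) = 56; 56 < 336/5.
n = 29: σ(29) = 30; 30 < 348/5.
n = 30: σ(30) = 72; 72 ≥ 72.
Thus n = 30 disproves the claim, and no smaller n works.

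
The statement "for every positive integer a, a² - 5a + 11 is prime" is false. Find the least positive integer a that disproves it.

a = 1: a² - 5a + 11 = 7, prime.
a = 2: a² - 5a + 11 = 5, prime.
a = 3: a² - 5a + 11 = 5, prime.
a = 4: a² - 5a + 11 = 7, prime.
a = 5: a² - 5a + 11 = 11, prime.
a = 6: a² - 5a + 11 = 17, prime.
a = 7: a² - 5a + 11 = 25 = 5 × 5, composite.

a = 7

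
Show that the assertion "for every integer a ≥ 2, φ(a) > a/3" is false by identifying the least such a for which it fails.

Check each integer a ≥ 2 in order until the claim fails.
The first 4 eligible values, up to a = 5, all satisfy the conclusion.
a = 6: φ(6) = 2 and 6/3 = 2, so φ(6) ≤ 6/3.
Hence a = 6 is a counterexample.

a = 6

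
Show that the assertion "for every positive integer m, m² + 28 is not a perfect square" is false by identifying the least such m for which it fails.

m = 6

m = 1: 1² + 28 = 29, not a perfect square.
m = 2: 2² + 28 = 32, not a perfect square.
m = 3: 3² + 28 = 37, not a perfect square.
m = 4: 4² + 28 = 44, not a perfect square.
m = 5: 5² + 28 = 53, not a perfect square.
m = 6: 6² + 28 = 64 = 8², a perfect square.
Hence m = 6 is a counterexample.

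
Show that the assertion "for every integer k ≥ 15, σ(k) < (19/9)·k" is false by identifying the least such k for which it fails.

k = 18

For k = 15, 16, 17 the conclusion holds.
k = 18: σ(18) = 39; 39 ≥ 38.
Hence k = 18 is a counterexample.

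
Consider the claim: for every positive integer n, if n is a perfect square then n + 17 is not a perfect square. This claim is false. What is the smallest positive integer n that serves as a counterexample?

n = 64

We need the least positive integer n for which n is a perfect square but n + 17 is a perfect square.
For n = 1, 4, 9, 16, 25, 36, 49 the conclusion holds.
n = 64: 64 = 8² and 64 + 17 = 81 = 9².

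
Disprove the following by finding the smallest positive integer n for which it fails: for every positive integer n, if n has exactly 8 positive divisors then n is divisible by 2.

We need the least positive integer n for which n has exactly 8 positive divisors but n is not divisible by 2.
For n = 24, 30, 40, 42, …, 88, 102, 104 the conclusion holds.
n = 105: τ(105) = 8; 105 mod 2 = 1.
Thus n = 105 disproves the claim, and no smaller n works.

n = 105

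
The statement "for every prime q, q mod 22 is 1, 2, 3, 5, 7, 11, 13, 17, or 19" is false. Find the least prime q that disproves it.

q = 31

Check each prime q in order until the claim fails.
For q = 2, 3, 5, 7, 11, 13, 17, 19, 23, 29 the conclusion holds.
q = 31: 31 mod 22 = 9 — not in {1, 2, 3, 5, 7, 11, 13, 17, 19}.
Thus q = 31 disproves the claim, and no smaller q works.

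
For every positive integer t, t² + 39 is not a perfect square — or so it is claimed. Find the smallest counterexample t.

We need the least positive integer t for which t² + 39 is a perfect square.
t = 1: 1² + 39 = 40, not a perfect square.
t = 2: 2² + 39 = 43, not a perfect square.
t = 3: 3² + 39 = 48, not a perfect square.
t = 4: 4² + 39 = 55, not a perfect square.
t = 5: 5² + 39 = 64 = 8², a perfect square.
Hence t = 5 is a counterexample.

t = 5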